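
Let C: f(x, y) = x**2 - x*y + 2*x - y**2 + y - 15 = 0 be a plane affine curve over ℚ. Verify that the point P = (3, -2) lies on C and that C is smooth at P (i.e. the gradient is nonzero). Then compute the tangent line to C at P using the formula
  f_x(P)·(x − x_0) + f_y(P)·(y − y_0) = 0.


Tangent line at P: 10*x + 2*y - 26 = 0.

Step 1: f(3, -2) = 0, so P lies on C.
Step 2: partial derivatives
  f_x(x, y) = 2*x - y + 2, f_y(x, y) = -x - 2*y + 1.
  f_x(P) = 10, f_y(P) = 2 (gradient nonzero, so P is smooth).
Step 3: tangent line at P: 10·(x − 3) + 2·(y − -2) = 0.
Expanding: 10*x + 2*y - 26 = 0.


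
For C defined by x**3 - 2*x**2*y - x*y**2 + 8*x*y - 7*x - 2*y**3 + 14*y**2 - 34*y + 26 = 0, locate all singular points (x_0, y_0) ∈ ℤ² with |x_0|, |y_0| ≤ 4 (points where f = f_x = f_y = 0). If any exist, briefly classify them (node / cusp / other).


Singular points: {(1, 2)}; classification: node.

Compute partial derivatives:
  f_x = 3*x**2 - 4*x*y - y**2 + 8*y - 7.
  f_y = -2*x**2 - 2*x*y + 8*x - 6*y**2 + 28*y - 34.
Scan x_0 ∈ {−4, ..., 4}. For each x_0, f_y(x_0, y) is a polynomial in y; find its integer roots y ∈ {−4, ..., 4}, then test f_x and f at those candidates.
  x = -4: f_y(-4, y) = -6*y**2 + 36*y - 98; no integer root y with |y| ≤ 4.
  x = -3: f_y(-3, y) = -6*y**2 + 34*y - 76; no integer root y with |y| ≤ 4.
  x = -2: f_y(-2, y) = -6*y**2 + 32*y - 58; no integer root y with |y| ≤ 4.
  x = -1: f_y(-1, y) = -6*y**2 + 30*y - 44; no integer root y with |y| ≤ 4.
  x = 0: f_y(0, y) = -6*y**2 + 28*y - 34; no integer root y with |y| ≤ 4.
  x = 1: f_y(1, y) = -6*y**2 + 26*y - 28; vanishes at y ∈ {2}. (1, 2): f_x = 0, f = 0 — SINGULAR.
  x = 2: f_y(2, y) = -6*y**2 + 24*y - 26; no integer root y with |y| ≤ 4.
  x = 3: f_y(3, y) = -6*y**2 + 22*y - 28; no integer root y with |y| ≤ 4.
  x = 4: f_y(4, y) = -6*y**2 + 20*y - 34; no integer root y with |y| ≤ 4.
Only singular point on the grid: (1, 2).
Classify: substitute x = 1 + u, y = 2 + v and expand: f = u**3 - 2*u**2*v - u**2 - u*v**2 - 2*v**3 + v**2.
No constant or linear terms (consistent with a singular point). Quadratic part: -u**2 + v**2. Cubic part: u**3 - 2*u**2*v - u*v**2 - 2*v**3.
The quadratic part v**2 - u**2 = (v − u)(v + u) splits into two distinct linear factors, so there are two distinct tangent lines y − 2 = ±(x − 1) — this is a node (ordinary double point).
Classification: node.


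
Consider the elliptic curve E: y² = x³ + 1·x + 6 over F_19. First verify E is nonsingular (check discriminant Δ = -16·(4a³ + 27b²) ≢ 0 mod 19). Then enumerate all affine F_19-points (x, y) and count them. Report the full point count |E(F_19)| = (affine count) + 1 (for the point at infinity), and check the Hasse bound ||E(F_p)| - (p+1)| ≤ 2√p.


Affine points = {(0, 5), (0, 14), (2, 4), (2, 15), (3, 6), (3, 13), (4, 6), (4, 13), (6, 0), (10, 3), (10, 16), (12, 6), (12, 13), (14, 3), (14, 16), (18, 2), (18, 17)}; affine count = 17; |E(F_19)| = 18.

Discriminant check: Δ ∝ 4a³ + 27b² = 4·1³ + 27·6² = 4·1 + 27·36 ≡ 7 (mod 19). Nonzero ⇒ E is nonsingular.
For each x ∈ F_19, compute rhs = x³ + 1·x + 6 mod 19, then count y ∈ F_19 with y² ≡ rhs.
  x = 0: rhs = 6, matching y values: 5, 14 (2 points).
  x = 1: rhs = 8, matching y values: none (0 points).
  x = 2: rhs = 16, matching y values: 4, 15 (2 points).
  x = 3: rhs = 17, matching y values: 6, 13 (2 points).
  x = 4: rhs = 17, matching y values: 6, 13 (2 points).
  x = 5: rhs = 3, matching y values: none (0 points).
  x = 6: rhs = 0, matching y values: 0 (1 points).
  x = 7: rhs = 14, matching y values: none (0 points).
  x = 8: rhs = 13, matching y values: none (0 points).
  x = 9: rhs = 3, matching y values: none (0 points).
  x = 10: rhs = 9, matching y values: 3, 16 (2 points).
  x = 11: rhs = 18, matching y values: none (0 points).
  x = 12: rhs = 17, matching y values: 6, 13 (2 points).
  x = 13: rhs = 12, matching y values: none (0 points).
  x = 14: rhs = 9, matching y values: 3, 16 (2 points).
  x = 15: rhs = 14, matching y values: none (0 points).
  x = 16: rhs = 14, matching y values: none (0 points).
  x = 17: rhs = 15, matching y values: none (0 points).
  x = 18: rhs = 4, matching y values: 2, 17 (2 points).
Total affine count: 17.
Full point count |E(F_19)| = 17 + 1 = 18.
Hasse bound: |18 − (19+1)| = |-2| = 2 ≤ 2√19 ≈ 8.7178 ✓.


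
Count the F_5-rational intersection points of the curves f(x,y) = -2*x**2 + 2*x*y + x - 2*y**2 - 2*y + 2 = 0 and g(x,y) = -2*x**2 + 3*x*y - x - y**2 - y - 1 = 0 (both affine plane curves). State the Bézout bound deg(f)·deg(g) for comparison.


Common zeros: ∅; count = 0; Bézout bound = 4.

deg(f) = 2, deg(g) = 2, so Bézout bound = 4.
Scan x ∈ F_5. For each x, list the y ∈ F_5 with f(x, y) ≡ 0 and those with g(x, y) ≡ 0 (mod 5); the common zeros in that column are the intersection.
  x = 0: f ≡ 0 at y ∈ {2}; g ≡ 0 at y ∈ ∅; common: ∅.
  x = 1: f ≡ 0 at y ∈ ∅; g ≡ 0 at y ∈ ∅; common: ∅.
  x = 2: f ≡ 0 at y ∈ ∅; g ≡ 0 at y ∈ {2, 3}; common: ∅.
  x = 3: f ≡ 0 at y ∈ ∅; g ≡ 0 at y ∈ {1, 2}; common: ∅.
  x = 4: f ≡ 0 at y ∈ ∅; g ≡ 0 at y ∈ ∅; common: ∅.
Collecting: common zeros = ∅, so the count is 0.
Comparison with the Bézout bound: 0 ≤ 4 = deg(f)·deg(g), as expected for curves with no common component (the affine F_5-count falls short of the bound because intersections may lie at infinity, over extension fields, or carry multiplicity).


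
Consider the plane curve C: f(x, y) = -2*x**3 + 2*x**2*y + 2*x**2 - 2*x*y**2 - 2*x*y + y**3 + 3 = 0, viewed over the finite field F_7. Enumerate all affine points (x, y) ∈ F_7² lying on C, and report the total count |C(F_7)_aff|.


Affine F_7-points: {(1, 4), (1, 6), (2, 6), (4, 6), (5, 3), (5, 4), (6, 0), (6, 1), (6, 4)}; count = 9.

For each of the 49 pairs (x, y) ∈ F_7², evaluate f(x, y) mod 7. Record the zeros.
  x = 0: [0↦3, 1↦4, 2↦4, 3↦2, 4↦4, 5↦2, 6↦2]  zeros at y ∈ ∅
  x = 1: [0↦3, 1↦2, 2↦3, 3↦5, 4↦0, 5↦1, 6↦0]  zeros at y ∈ {4, 6}
  x = 2: [0↦2, 1↦3, 2↦2, 3↦5, 4↦4, 5↦5, 6↦0]  zeros at y ∈ {6}
  x = 3: [0↦2, 1↦2, 2↦3, 3↦4, 4↦4, 5↦2, 6↦4]  zeros at y ∈ ∅
  x = 4: [0↦5, 1↦1, 2↦1, 3↦4, 4↦2, 5↦1, 6↦0]  zeros at y ∈ {6}
  x = 5: [0↦6, 1↦2, 2↦5, 3↦0, 4↦0, 5↦4, 6↦4]  zeros at y ∈ {3, 4}
  x = 6: [0↦0, 1↦0, 2↦3, 3↦1, 4↦0, 5↦6, 6↦4]  zeros at y ∈ {0, 1, 4}
Collecting zeros: affine points = {(1, 4), (1, 6), (2, 6), (4, 6), (5, 3), (5, 4), (6, 0), (6, 1), (6, 4)}.
Total count |C(F_7)_aff| = 9.


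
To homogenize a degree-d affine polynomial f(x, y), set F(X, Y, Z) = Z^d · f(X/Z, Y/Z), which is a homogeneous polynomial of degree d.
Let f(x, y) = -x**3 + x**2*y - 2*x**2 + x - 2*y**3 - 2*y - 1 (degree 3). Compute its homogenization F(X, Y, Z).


F(X, Y, Z) = -X**3 + X**2*Y - 2*X**2*Z + X*Z**2 - 2*Y**3 - 2*Y*Z**2 - Z**3

deg(f) = 3.
Substitute x = X/Z, y = Y/Z into f, then multiply by Z^3.
  monomial -1·x^3·y^0 ↦ -1·X^3·Y^0·Z^0.
  monomial 1·x^2·y^1 ↦ 1·X^2·Y^1·Z^0.
  monomial -2·x^2·y^0 ↦ -2·X^2·Y^0·Z^1.
  monomial 1·x^1·y^0 ↦ 1·X^1·Y^0·Z^2.
  monomial -2·x^0·y^3 ↦ -2·X^0·Y^3·Z^0.
  monomial -2·x^0·y^1 ↦ -2·X^0·Y^1·Z^2.
  monomial -1·x^0·y^0 ↦ -1·X^0·Y^0·Z^3.
Collecting: F(X, Y, Z) = -X**3 + X**2*Y - 2*X**2*Z + X*Z**2 - 2*Y**3 - 2*Y*Z**2 - Z**3.


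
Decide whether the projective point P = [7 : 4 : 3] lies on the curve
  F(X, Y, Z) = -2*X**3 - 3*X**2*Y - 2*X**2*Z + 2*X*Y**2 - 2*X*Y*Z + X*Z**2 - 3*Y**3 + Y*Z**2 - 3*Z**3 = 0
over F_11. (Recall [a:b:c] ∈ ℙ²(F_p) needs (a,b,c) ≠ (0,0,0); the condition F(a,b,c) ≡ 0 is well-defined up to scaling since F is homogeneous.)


F(7,4,3) ≡ 8 (mod 11); P is NOT on the curve.

Evaluate F(7, 4, 3) term-by-term (mod 11).
  -2*X**3 ↦ -2·343·1·1 = -686
  -3*X**2*Y ↦ -3·49·4·1 = -588
  -2*X**2*Z ↦ -2·49·1·3 = -294
  2*X*Y**2 ↦ 2·7·16·1 = 224
  -2*X*Y*Z ↦ -2·7·4·3 = -168
  X*Z**2 ↦ 1·7·1·9 = 63
  -3*Y**3 ↦ -3·1·64·1 = -192
  Y*Z**2 ↦ 1·1·4·9 = 36
  -3*Z**3 ↦ -3·1·1·27 = -81
Sum: F(7, 4, 3) = (-686) + (-588) + (-294) + (224) + (-168) + (63) + (-192) + (36) + (-81) = -1686.
Reducing mod 11: -1686 ≡ 8 (mod 11).
Since F(a, b, c) ≡ 8 ≠ 0 (mod 11), P does NOT lie on the curve.


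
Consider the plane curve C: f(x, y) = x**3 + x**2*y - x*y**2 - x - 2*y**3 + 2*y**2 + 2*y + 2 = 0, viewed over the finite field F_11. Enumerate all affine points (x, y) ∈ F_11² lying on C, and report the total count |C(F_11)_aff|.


Affine F_11-points: {(0, 7), (0, 9), (2, 8), (4, 3), (4, 8), (4, 10), (8, 0), (8, 8), (9, 4), (10, 4)}; count = 10.

For each of the 121 pairs (x, y) ∈ F_11², evaluate f(x, y) mod 11. Record the zeros.
  x = 0: [0↦2, 1↦4, 2↦9, 3↦5, 4↦2, 5↦10, 6↦6, 7↦0, 8↦2, 9↦0, 10↦4]  zeros at y ∈ {7, 9}
  x = 1: [0↦2, 1↦4, 2↦7, 3↦10, 4↦1, 5↦1, 6↦9, 7↦2, 8↦1, 9↦5, 10↦2]  zeros at y ∈ ∅
  x = 2: [0↦8, 1↦1, 2↦4, 3↦5, 4↦3, 5↦8, 6↦8, 7↦2, 8↦0, 9↦1, 10↦4]  zeros at y ∈ {8}
  x = 3: [0↦4, 1↦1, 2↦6, 3↦7, 4↦3, 5↦4, 6↦9, 7↦6, 8↦5, 9↦5, 10↦5]  zeros at y ∈ ∅
  x = 4: [0↦7, 1↦10, 2↦8, 3↦0, 4↦7, 5↦6, 6↦7, 7↦9, 8↦0, 9↦1, 10↦0]  zeros at y ∈ {3, 8, 10}
  x = 5: [0↦1, 1↦1, 2↦5, 3↦1, 4↦10, 5↦9, 6↦8, 7↦6, 8↦2, 9↦6, 10↦6]  zeros at y ∈ ∅
  x = 6: [0↦3, 1↦2, 2↦3, 3↦5, 4↦7, 5↦8, 6↦7, 7↦3, 8↦6, 9↦4, 10↦7]  zeros at y ∈ ∅
  x = 7: [0↦8, 1↦8, 2↦8, 3↦7, 4↦4, 5↦9, 6↦10, 7↦6, 8↦7, 9↦1, 10↦9]  zeros at y ∈ ∅
  x = 8: [0↦0, 1↦3, 2↦4, 3↦2, 4↦7, 5↦7, 6↦1, 7↦10, 8↦0, 9↦3, 10↦7]  zeros at y ∈ {0, 8}
  x = 9: [0↦7, 1↦4, 2↦8, 3↦7, 4↦0, 5↦8, 6↦8, 7↦10, 8↦2, 9↦5, 10↦7]  zeros at y ∈ {4}
  x = 10: [0↦2, 1↦6, 2↦4, 3↦6, 4↦0, 5↦7, 6↦4, 7↦1, 8↦8, 9↦2, 10↦4]  zeros at y ∈ {4}
Collecting zeros: affine points = {(0, 7), (0, 9), (2, 8), (4, 3), (4, 8), (4, 10), (8, 0), (8, 8), (9, 4), (10, 4)}.
Total count |C(F_11)_aff| = 10.


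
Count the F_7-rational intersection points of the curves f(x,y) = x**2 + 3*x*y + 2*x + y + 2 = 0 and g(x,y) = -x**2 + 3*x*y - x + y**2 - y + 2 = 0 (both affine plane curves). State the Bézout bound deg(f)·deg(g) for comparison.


Common zeros: ∅; count = 0; Bézout bound = 4.

deg(f) = 2, deg(g) = 2, so Bézout bound = 4.
Scan x ∈ F_7. For each x, list the y ∈ F_7 with f(x, y) ≡ 0 and those with g(x, y) ≡ 0 (mod 7); the common zeros in that column are the intersection.
  x = 0: f ≡ 0 at y ∈ {5}; g ≡ 0 at y ∈ {4}; common: ∅.
  x = 1: f ≡ 0 at y ∈ {4}; g ≡ 0 at y ∈ {0, 5}; common: ∅.
  x = 2: f ≡ 0 at y ∈ ∅; g ≡ 0 at y ∈ ∅; common: ∅.
  x = 3: f ≡ 0 at y ∈ {6}; g ≡ 0 at y ∈ ∅; common: ∅.
  x = 4: f ≡ 0 at y ∈ {5}; g ≡ 0 at y ∈ {4, 6}; common: ∅.
  x = 5: f ≡ 0 at y ∈ {6}; g ≡ 0 at y ∈ {0}; common: ∅.
  x = 6: f ≡ 0 at y ∈ {4}; g ≡ 0 at y ∈ {5, 6}; common: ∅.
Collecting: common zeros = ∅, so the count is 0.
Comparison with the Bézout bound: 0 ≤ 4 = deg(f)·deg(g), as expected for curves with no common component (the affine F_7-count falls short of the bound because intersections may lie at infinity, over extension fields, or carry multiplicity).


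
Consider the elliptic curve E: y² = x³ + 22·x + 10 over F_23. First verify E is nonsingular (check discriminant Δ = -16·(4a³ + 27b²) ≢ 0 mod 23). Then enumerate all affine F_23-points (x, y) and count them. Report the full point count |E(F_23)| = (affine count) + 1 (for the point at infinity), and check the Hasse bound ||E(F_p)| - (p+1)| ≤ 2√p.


Affine points = {(2, 4), (2, 19), (4, 1), (4, 22), (6, 6), (6, 17), (7, 1), (7, 22), (8, 10), (8, 13), (12, 1), (12, 22), (13, 3), (13, 20), (14, 7), (14, 16), (15, 9), (15, 14), (20, 3), (20, 20), (21, 2), (21, 21)}; affine count = 22; |E(F_23)| = 23.

Discriminant check: Δ ∝ 4a³ + 27b² = 4·22³ + 27·10² = 4·10648 + 27·100 ≡ 5 (mod 23). Nonzero ⇒ E is nonsingular.
For each x ∈ F_23, compute rhs = x³ + 22·x + 10 mod 23, then count y ∈ F_23 with y² ≡ rhs.
  x = 0: rhs = 10, matching y values: none (0 points).
  x = 1: rhs = 10, matching y values: none (0 points).
  x = 2: rhs = 16, matching y values: 4, 19 (2 points).
  x = 3: rhs = 11, matching y values: none (0 points).
  x = 4: rhs = 1, matching y values: 1, 22 (2 points).
  x = 5: rhs = 15, matching y values: none (0 points).
  x = 6: rhs = 13, matching y values: 6, 17 (2 points).
  x = 7: rhs = 1, matching y values: 1, 22 (2 points).
  x = 8: rhs = 8, matching y values: 10, 13 (2 points).
  x = 9: rhs = 17, matching y values: none (0 points).
  x = 10: rhs = 11, matching y values: none (0 points).
  x = 11: rhs = 19, matching y values: none (0 points).
  x = 12: rhs = 1, matching y values: 1, 22 (2 points).
  x = 13: rhs = 9, matching y values: 3, 20 (2 points).
  x = 14: rhs = 3, matching y values: 7, 16 (2 points).
  x = 15: rhs = 12, matching y values: 9, 14 (2 points).
  x = 16: rhs = 19, matching y values: none (0 points).
  x = 17: rhs = 7, matching y values: none (0 points).
  x = 18: rhs = 5, matching y values: none (0 points).
  x = 19: rhs = 19, matching y values: none (0 points).
  x = 20: rhs = 9, matching y values: 3, 20 (2 points).
  x = 21: rhs = 4, matching y values: 2, 21 (2 points).
  x = 22: rhs = 10, matching y values: none (0 points).
Total affine count: 22.
Full point count |E(F_23)| = 22 + 1 = 23.
Hasse bound: |23 − (23+1)| = |-1| = 1 ≤ 2√23 ≈ 9.5917 ✓.


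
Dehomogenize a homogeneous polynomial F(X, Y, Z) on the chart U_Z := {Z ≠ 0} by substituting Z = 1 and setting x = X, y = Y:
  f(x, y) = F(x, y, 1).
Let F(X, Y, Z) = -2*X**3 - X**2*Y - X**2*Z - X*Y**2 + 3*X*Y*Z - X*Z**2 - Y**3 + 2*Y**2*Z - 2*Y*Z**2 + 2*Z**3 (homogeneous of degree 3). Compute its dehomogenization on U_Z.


f(x, y) = -2*x**3 - x**2*y - x**2 - x*y**2 + 3*x*y - x - y**3 + 2*y**2 - 2*y + 2

On U_Z we set Z = 1. Each monomial c·X^i·Y^j·Z^k in F becomes c·x^i·y^j·1^k = c·x^i·y^j.
Substituting Z = 1: F(X, Y, 1) = -2*x**3 - x**2*y - x**2 - x*y**2 + 3*x*y - x - y**3 + 2*y**2 - 2*y + 2.
Note: deg(f) ≤ deg(F) = 3; strict inequality happens when F is divisible by Z (lost terms).


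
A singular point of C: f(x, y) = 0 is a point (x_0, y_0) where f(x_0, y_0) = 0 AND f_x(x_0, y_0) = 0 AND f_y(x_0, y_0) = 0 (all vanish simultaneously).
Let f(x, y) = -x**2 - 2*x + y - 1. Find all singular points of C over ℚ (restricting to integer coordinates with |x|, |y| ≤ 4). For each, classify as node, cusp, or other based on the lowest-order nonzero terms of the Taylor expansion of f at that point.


No singular points in the scanned grid; C is smooth there.

Compute partial derivatives:
  f_x = -2*x - 2.
  f_y = 1.
f_y = 1 is a nonzero constant, so f_y never vanishes: no point (x, y) can satisfy f = f_x = f_y = 0. In particular no (x, y) ∈ {−4, ..., 4}² is singular; the curve is smooth.


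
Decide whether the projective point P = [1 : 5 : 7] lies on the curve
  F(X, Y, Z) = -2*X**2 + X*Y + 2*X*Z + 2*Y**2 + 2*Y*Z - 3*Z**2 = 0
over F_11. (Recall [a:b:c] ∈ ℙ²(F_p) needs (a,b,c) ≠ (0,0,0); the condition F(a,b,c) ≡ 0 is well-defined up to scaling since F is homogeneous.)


F(1,5,7) ≡ 1 (mod 11); P is NOT on the curve.

Evaluate F(1, 5, 7) term-by-term (mod 11).
  -2*X**2 ↦ -2·1·1·1 = -2
  X*Y ↦ 1·1·5·1 = 5
  2*X*Z ↦ 2·1·1·7 = 14
  2*Y**2 ↦ 2·1·25·1 = 50
  2*Y*Z ↦ 2·1·5·7 = 70
  -3*Z**2 ↦ -3·1·1·49 = -147
Sum: F(1, 5, 7) = (-2) + (5) + (14) + (50) + (70) + (-147) = -10.
Reducing mod 11: -10 ≡ 1 (mod 11).
Since F(a, b, c) ≡ 1 ≠ 0 (mod 11), P does NOT lie on the curve.


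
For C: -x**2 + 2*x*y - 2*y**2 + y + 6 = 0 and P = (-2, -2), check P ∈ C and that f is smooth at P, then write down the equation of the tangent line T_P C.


Tangent line at P: 5*y + 10 = 0.

Step 1: f(-2, -2) = 0, so P lies on C.
Step 2: partial derivatives
  f_x(x, y) = -2*x + 2*y, f_y(x, y) = 2*x - 4*y + 1.
  f_x(P) = 0, f_y(P) = 5 (gradient nonzero, so P is smooth).
Step 3: tangent line at P: 0·(x − -2) + 5·(y − -2) = 0.
Expanding: 5*y + 10 = 0.


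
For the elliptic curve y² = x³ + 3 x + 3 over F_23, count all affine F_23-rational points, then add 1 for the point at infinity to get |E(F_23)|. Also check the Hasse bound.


Affine points = {(0, 7), (0, 16), (3, 4), (3, 19), (9, 0), (13, 10), (13, 13), (14, 11), (14, 12), (18, 1), (18, 22), (20, 6), (20, 17), (21, 9), (21, 14)}; affine count = 15; |E(F_23)| = 16.

Discriminant check: Δ ∝ 4a³ + 27b² = 4·3³ + 27·3² = 4·27 + 27·9 ≡ 6 (mod 23). Nonzero ⇒ E is nonsingular.
For each x ∈ F_23, compute rhs = x³ + 3·x + 3 mod 23, then count y ∈ F_23 with y² ≡ rhs.
  x = 0: rhs = 3, matching y values: 7, 16 (2 points).
  x = 1: rhs = 7, matching y values: none (0 points).
  x = 2: rhs = 17, matching y values: none (0 points).
  x = 3: rhs = 16, matching y values: 4, 19 (2 points).
  x = 4: rhs = 10, matching y values: none (0 points).
  x = 5: rhs = 5, matching y values: none (0 points).
  x = 6: rhs = 7, matching y values: none (0 points).
  x = 7: rhs = 22, matching y values: none (0 points).
  x = 8: rhs = 10, matching y values: none (0 points).
  x = 9: rhs = 0, matching y values: 0 (1 points).
  x = 10: rhs = 21, matching y values: none (0 points).
  x = 11: rhs = 10, matching y values: none (0 points).
  x = 12: rhs = 19, matching y values: none (0 points).
  x = 13: rhs = 8, matching y values: 10, 13 (2 points).
  x = 14: rhs = 6, matching y values: 11, 12 (2 points).
  x = 15: rhs = 19, matching y values: none (0 points).
  x = 16: rhs = 7, matching y values: none (0 points).
  x = 17: rhs = 22, matching y values: none (0 points).
  x = 18: rhs = 1, matching y values: 1, 22 (2 points).
  x = 19: rhs = 19, matching y values: none (0 points).
  x = 20: rhs = 13, matching y values: 6, 17 (2 points).
  x = 21: rhs = 12, matching y values: 9, 14 (2 points).
  x = 22: rhs = 22, matching y values: none (0 points).
Total affine count: 15.
Full point count |E(F_23)| = 15 + 1 = 16.
Hasse bound: |16 − (23+1)| = |-8| = 8 ≤ 2√23 ≈ 9.5917 ✓.


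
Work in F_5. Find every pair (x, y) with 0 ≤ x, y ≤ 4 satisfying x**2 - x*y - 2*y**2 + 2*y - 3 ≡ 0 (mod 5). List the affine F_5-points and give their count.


Affine F_5-points: {(0, 3), (1, 4), (3, 3), (3, 4)}; count = 4.

For each of the 25 pairs (x, y) ∈ F_5², evaluate f(x, y) mod 5. Record the zeros.
  x = 0: [0↦2, 1↦2, 2↦3, 3↦0, 4↦3]  zeros at y ∈ {3}
  x = 1: [0↦3, 1↦2, 2↦2, 3↦3, 4↦0]  zeros at y ∈ {4}
  x = 2: [0↦1, 1↦4, 2↦3, 3↦3, 4↦4]  zeros at y ∈ ∅
  x = 3: [0↦1, 1↦3, 2↦1, 3↦0, 4↦0]  zeros at y ∈ {3, 4}
  x = 4: [0↦3, 1↦4, 2↦1, 3↦4, 4↦3]  zeros at y ∈ ∅
Collecting zeros: affine points = {(0, 3), (1, 4), (3, 3), (3, 4)}.
Total count |C(F_5)_aff| = 4.


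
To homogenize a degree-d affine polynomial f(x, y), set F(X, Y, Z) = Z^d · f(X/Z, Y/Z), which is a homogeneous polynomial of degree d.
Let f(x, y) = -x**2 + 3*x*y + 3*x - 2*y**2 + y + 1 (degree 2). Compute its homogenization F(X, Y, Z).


F(X, Y, Z) = -X**2 + 3*X*Y + 3*X*Z - 2*Y**2 + Y*Z + Z**2

deg(f) = 2.
Substitute x = X/Z, y = Y/Z into f, then multiply by Z^2.
  monomial -1·x^2·y^0 ↦ -1·X^2·Y^0·Z^0.
  monomial 3·x^1·y^1 ↦ 3·X^1·Y^1·Z^0.
  monomial 3·x^1·y^0 ↦ 3·X^1·Y^0·Z^1.
  monomial -2·x^0·y^2 ↦ -2·X^0·Y^2·Z^0.
  monomial 1·x^0·y^1 ↦ 1·X^0·Y^1·Z^1.
  monomial 1·x^0·y^0 ↦ 1·X^0·Y^0·Z^2.
Collecting: F(X, Y, Z) = -X**2 + 3*X*Y + 3*X*Z - 2*Y**2 + Y*Z + Z**2.


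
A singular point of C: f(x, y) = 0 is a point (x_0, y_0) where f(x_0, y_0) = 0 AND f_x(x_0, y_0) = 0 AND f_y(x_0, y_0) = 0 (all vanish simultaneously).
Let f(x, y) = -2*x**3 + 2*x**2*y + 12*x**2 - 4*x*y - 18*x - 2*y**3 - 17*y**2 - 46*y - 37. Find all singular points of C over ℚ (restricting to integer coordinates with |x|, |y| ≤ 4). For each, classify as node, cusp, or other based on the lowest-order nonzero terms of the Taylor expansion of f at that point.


Singular points: {(1, -3)}; classification: cusp.

Compute partial derivatives:
  f_x = -6*x**2 + 4*x*y + 24*x - 4*y - 18.
  f_y = 2*x**2 - 4*x - 6*y**2 - 34*y - 46.
Scan x_0 ∈ {−4, ..., 4}. For each x_0, f_y(x_0, y) is a polynomial in y; find its integer roots y ∈ {−4, ..., 4}, then test f_x and f at those candidates.
  x = -4: f_y(-4, y) = -6*y**2 - 34*y + 2; no integer root y with |y| ≤ 4.
  x = -3: f_y(-3, y) = -6*y**2 - 34*y - 16; no integer root y with |y| ≤ 4.
  x = -2: f_y(-2, y) = -6*y**2 - 34*y - 30; no integer root y with |y| ≤ 4.
  x = -1: f_y(-1, y) = -6*y**2 - 34*y - 40; vanishes at y ∈ {-4}. (-1, -4): f_x = -16 ≠ 0.
  x = 0: f_y(0, y) = -6*y**2 - 34*y - 46; no integer root y with |y| ≤ 4.
  x = 1: f_y(1, y) = -6*y**2 - 34*y - 48; vanishes at y ∈ {-3}. (1, -3): f_x = 0, f = 0 — SINGULAR.
  x = 2: f_y(2, y) = -6*y**2 - 34*y - 46; no integer root y with |y| ≤ 4.
  x = 3: f_y(3, y) = -6*y**2 - 34*y - 40; vanishes at y ∈ {-4}. (3, -4): f_x = -32 ≠ 0.
  x = 4: f_y(4, y) = -6*y**2 - 34*y - 30; no integer root y with |y| ≤ 4.
Only singular point on the grid: (1, -3).
Classify: substitute x = 1 + u, y = -3 + v and expand: f = -2*u**3 + 2*u**2*v - 2*v**3 + v**2.
No constant or linear terms (consistent with a singular point). Quadratic part: v**2. Cubic part: -2*u**3 + 2*u**2*v - 2*v**3.
The quadratic part v**2 is a perfect square, so there is a single (double) tangent line v = 0, i.e. y = -3. Restricting the cubic part to that line (v = 0) leaves -2*u**3 ≠ 0, so f is not divisible by v and the branch is v² ≈ 2*u**3 to lowest order — this is a cusp.
Classification: cusp.


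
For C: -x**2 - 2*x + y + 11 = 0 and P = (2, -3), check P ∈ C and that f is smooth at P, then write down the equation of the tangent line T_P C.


Tangent line at P: -6*x + y + 15 = 0.

Step 1: f(2, -3) = 0, so P lies on C.
Step 2: partial derivatives
  f_x(x, y) = -2*x - 2, f_y(x, y) = 1.
  f_x(P) = -6, f_y(P) = 1 (gradient nonzero, so P is smooth).
Step 3: tangent line at P: -6·(x − 2) + 1·(y − -3) = 0.
Expanding: -6*x + y + 15 = 0.


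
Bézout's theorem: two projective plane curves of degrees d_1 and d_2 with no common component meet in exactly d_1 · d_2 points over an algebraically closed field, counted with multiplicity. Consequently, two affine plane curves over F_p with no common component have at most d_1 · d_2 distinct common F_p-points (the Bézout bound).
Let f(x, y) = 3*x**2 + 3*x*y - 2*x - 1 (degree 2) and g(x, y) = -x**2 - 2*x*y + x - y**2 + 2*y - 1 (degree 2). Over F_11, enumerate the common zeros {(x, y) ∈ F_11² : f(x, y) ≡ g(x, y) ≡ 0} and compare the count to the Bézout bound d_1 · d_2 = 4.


Common zeros: {(6, 10)}; count = 1; Bézout bound = 4.

deg(f) = 2, deg(g) = 2, so Bézout bound = 4.
Scan x ∈ F_11. For each x, list the y ∈ F_11 with f(x, y) ≡ 0 and those with g(x, y) ≡ 0 (mod 11); the common zeros in that column are the intersection.
  x = 0: f ≡ 0 at y ∈ ∅; g ≡ 0 at y ∈ {1}; common: ∅.
  x = 1: f ≡ 0 at y ∈ {0}; g ≡ 0 at y ∈ ∅; common: ∅.
  x = 2: f ≡ 0 at y ∈ {8}; g ≡ 0 at y ∈ {2, 7}; common: ∅.
  x = 3: f ≡ 0 at y ∈ {10}; g ≡ 0 at y ∈ ∅; common: ∅.
  x = 4: f ≡ 0 at y ∈ {5}; g ≡ 0 at y ∈ ∅; common: ∅.
  x = 5: f ≡ 0 at y ∈ {6}; g ≡ 0 at y ∈ ∅; common: ∅.
  x = 6: f ≡ 0 at y ∈ {10}; g ≡ 0 at y ∈ {2, 10}; common: {10}.
  x = 7: f ≡ 0 at y ∈ {0}; g ≡ 0 at y ∈ {3, 7}; common: ∅.
  x = 8: f ≡ 0 at y ∈ {6}; g ≡ 0 at y ∈ {9, 10}; common: ∅.
  x = 9: f ≡ 0 at y ∈ {8}; g ≡ 0 at y ∈ ∅; common: ∅.
  x = 10: f ≡ 0 at y ∈ {5}; g ≡ 0 at y ∈ {1, 3}; common: ∅.
Collecting: common zeros = {(6, 10)}, so the count is 1.
Comparison with the Bézout bound: 1 ≤ 4 = deg(f)·deg(g), as expected for curves with no common component (the affine F_11-count falls short of the bound because intersections may lie at infinity, over extension fields, or carry multiplicity).


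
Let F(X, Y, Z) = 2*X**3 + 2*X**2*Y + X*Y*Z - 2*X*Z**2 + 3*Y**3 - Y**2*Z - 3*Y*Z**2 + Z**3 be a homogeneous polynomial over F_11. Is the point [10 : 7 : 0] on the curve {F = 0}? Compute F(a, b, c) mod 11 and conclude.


F(10,7,0) ≡ 7 (mod 11); P is NOT on the curve.

Evaluate F(10, 7, 0) term-by-term (mod 11).
  2*X**3 ↦ 2·1000·1·1 = 2000
  2*X**2*Y ↦ 2·100·7·1 = 1400
  X*Y*Z ↦ 1·10·7·0 = 0
  -2*X*Z**2 ↦ -2·10·1·0 = 0
  3*Y**3 ↦ 3·1·343·1 = 1029
  -Y**2*Z ↦ -1·1·49·0 = 0
  -3*Y*Z**2 ↦ -3·1·7·0 = 0
  Z**3 ↦ 1·1·1·0 = 0
Sum: F(10, 7, 0) = (2000) + (1400) + (0) + (0) + (1029) + (0) + (0) + (0) = 4429.
Reducing mod 11: 4429 ≡ 7 (mod 11).
Since F(a, b, c) ≡ 7 ≠ 0 (mod 11), P does NOT lie on the curve.


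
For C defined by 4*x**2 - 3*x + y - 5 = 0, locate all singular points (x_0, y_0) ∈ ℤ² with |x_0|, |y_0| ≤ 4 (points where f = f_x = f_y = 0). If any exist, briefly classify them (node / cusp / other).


No singular points in the scanned grid; C is smooth there.

Compute partial derivatives:
  f_x = 8*x - 3.
  f_y = 1.
f_y = 1 is a nonzero constant, so f_y never vanishes: no point (x, y) can satisfy f = f_x = f_y = 0. In particular no (x, y) ∈ {−4, ..., 4}² is singular; the curve is smooth.


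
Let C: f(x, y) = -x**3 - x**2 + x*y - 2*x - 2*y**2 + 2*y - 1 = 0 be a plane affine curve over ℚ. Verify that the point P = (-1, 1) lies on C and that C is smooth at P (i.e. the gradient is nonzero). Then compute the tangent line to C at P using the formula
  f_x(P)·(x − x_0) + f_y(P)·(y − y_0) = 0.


Tangent line at P: -2*x - 3*y + 1 = 0.

Step 1: f(-1, 1) = 0, so P lies on C.
Step 2: partial derivatives
  f_x(x, y) = -3*x**2 - 2*x + y - 2, f_y(x, y) = x - 4*y + 2.
  f_x(P) = -2, f_y(P) = -3 (gradient nonzero, so P is smooth).
Step 3: tangent line at P: -2·(x − -1) + -3·(y − 1) = 0.
Expanding: -2*x - 3*y + 1 = 0.


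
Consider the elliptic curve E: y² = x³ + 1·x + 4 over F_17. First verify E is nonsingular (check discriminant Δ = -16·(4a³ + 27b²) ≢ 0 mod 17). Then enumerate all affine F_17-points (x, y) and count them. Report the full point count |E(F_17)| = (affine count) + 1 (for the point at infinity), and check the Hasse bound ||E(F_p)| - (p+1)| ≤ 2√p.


Affine points = {(0, 2), (0, 15), (3, 0), (4, 2), (4, 15), (5, 7), (5, 10), (13, 2), (13, 15), (14, 5), (14, 12), (16, 6), (16, 11)}; affine count = 13; |E(F_17)| = 14.

Discriminant check: Δ ∝ 4a³ + 27b² = 4·1³ + 27·4² = 4·1 + 27·16 ≡ 11 (mod 17). Nonzero ⇒ E is nonsingular.
For each x ∈ F_17, compute rhs = x³ + 1·x + 4 mod 17, then count y ∈ F_17 with y² ≡ rhs.
  x = 0: rhs = 4, matching y values: 2, 15 (2 points).
  x = 1: rhs = 6, matching y values: none (0 points).
  x = 2: rhs = 14, matching y values: none (0 points).
  x = 3: rhs = 0, matching y values: 0 (1 points).
  x = 4: rhs = 4, matching y values: 2, 15 (2 points).
  x = 5: rhs = 15, matching y values: 7, 10 (2 points).
  x = 6: rhs = 5, matching y values: none (0 points).
  x = 7: rhs = 14, matching y values: none (0 points).
  x = 8: rhs = 14, matching y values: none (0 points).
  x = 9: rhs = 11, matching y values: none (0 points).
  x = 10: rhs = 11, matching y values: none (0 points).
  x = 11: rhs = 3, matching y values: none (0 points).
  x = 12: rhs = 10, matching y values: none (0 points).
  x = 13: rhs = 4, matching y values: 2, 15 (2 points).
  x = 14: rhs = 8, matching y values: 5, 12 (2 points).
  x = 15: rhs = 11, matching y values: none (0 points).
  x = 16: rhs = 2, matching y values: 6, 11 (2 points).
Total affine count: 13.
Full point count |E(F_17)| = 13 + 1 = 14.
Hasse bound: |14 − (17+1)| = |-4| = 4 ≤ 2√17 ≈ 8.2462 ✓.


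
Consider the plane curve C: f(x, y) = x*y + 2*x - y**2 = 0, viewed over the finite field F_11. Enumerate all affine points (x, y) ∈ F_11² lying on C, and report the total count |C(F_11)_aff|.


Affine F_11-points: {(0, 0), (1, 2), (1, 10), (2, 5), (2, 8), (3, 7), (4, 1), (4, 3), (10, 4), (10, 6)}; count = 10.

For each of the 121 pairs (x, y) ∈ F_11², evaluate f(x, y) mod 11. Record the zeros.
  x = 0: [0↦0, 1↦10, 2↦7, 3↦2, 4↦6, 5↦8, 6↦8, 7↦6, 8↦2, 9↦7, 10↦10]  zeros at y ∈ {0}
  x = 1: [0↦2, 1↦2, 2↦0, 3↦7, 4↦1, 5↦4, 6↦5, 7↦4, 8↦1, 9↦7, 10↦0]  zeros at y ∈ {2, 10}
  x = 2: [0↦4, 1↦5, 2↦4, 3↦1, 4↦7, 5↦0, 6↦2, 7↦2, 8↦0, 9↦7, 10↦1]  zeros at y ∈ {5, 8}
  x = 3: [0↦6, 1↦8, 2↦8, 3↦6, 4↦2, 5↦7, 6↦10, 7↦0, 8↦10, 9↦7, 10↦2]  zeros at y ∈ {7}
  x = 4: [0↦8, 1↦0, 2↦1, 3↦0, 4↦8, 5↦3, 6↦7, 7↦9, 8↦9, 9↦7, 10↦3]  zeros at y ∈ {1, 3}
  x = 5: [0↦10, 1↦3, 2↦5, 3↦5, 4↦3, 5↦10, 6↦4, 7↦7, 8↦8, 9↦7, 10↦4]  zeros at y ∈ ∅
  x = 6: [0↦1, 1↦6, 2↦9, 3↦10, 4↦9, 5↦6, 6↦1, 7↦5, 8↦7, 9↦7, 10↦5]  zeros at y ∈ ∅
  x = 7: [0↦3, 1↦9, 2↦2, 3↦4, 4↦4, 5↦2, 6↦9, 7↦3, 8↦6, 9↦7, 10↦6]  zeros at y ∈ ∅
  x = 8: [0↦5, 1↦1, 2↦6, 3↦9, 4↦10, 5↦9, 6↦6, 7↦1, 8↦5, 9↦7, 10↦7]  zeros at y ∈ ∅
  x = 9: [0↦7, 1↦4, 2↦10, 3↦3, 4↦5, 5↦5, 6↦3, 7↦10, 8↦4, 9↦7, 10↦8]  zeros at y ∈ ∅
  x = 10: [0↦9, 1↦7, 2↦3, 3↦8, 4↦0, 5↦1, 6↦0, 7↦8, 8↦3, 9↦7, 10↦9]  zeros at y ∈ {4, 6}
Collecting zeros: affine points = {(0, 0), (1, 2), (1, 10), (2, 5), (2, 8), (3, 7), (4, 1), (4, 3), (10, 4), (10, 6)}.
Total count |C(F_11)_aff| = 10.


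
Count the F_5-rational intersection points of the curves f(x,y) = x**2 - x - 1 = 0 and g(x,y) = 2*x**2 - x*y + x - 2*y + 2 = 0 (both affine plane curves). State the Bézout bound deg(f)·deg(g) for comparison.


Common zeros: ∅; count = 0; Bézout bound = 4.

deg(f) = 2, deg(g) = 2, so Bézout bound = 4.
Scan x ∈ F_5. For each x, list the y ∈ F_5 with f(x, y) ≡ 0 and those with g(x, y) ≡ 0 (mod 5); the common zeros in that column are the intersection.
  x = 0: f ≡ 0 at y ∈ ∅; g ≡ 0 at y ∈ {1}; common: ∅.
  x = 1: f ≡ 0 at y ∈ ∅; g ≡ 0 at y ∈ {0}; common: ∅.
  x = 2: f ≡ 0 at y ∈ ∅; g ≡ 0 at y ∈ {3}; common: ∅.
  x = 3: f ≡ 0 at y ∈ {0, 1, 2, 3, 4}; g ≡ 0 at y ∈ ∅; common: ∅.
  x = 4: f ≡ 0 at y ∈ ∅; g ≡ 0 at y ∈ {3}; common: ∅.
Collecting: common zeros = ∅, so the count is 0.
Comparison with the Bézout bound: 0 ≤ 4 = deg(f)·deg(g), as expected for curves with no common component (the affine F_5-count falls short of the bound because intersections may lie at infinity, over extension fields, or carry multiplicity).


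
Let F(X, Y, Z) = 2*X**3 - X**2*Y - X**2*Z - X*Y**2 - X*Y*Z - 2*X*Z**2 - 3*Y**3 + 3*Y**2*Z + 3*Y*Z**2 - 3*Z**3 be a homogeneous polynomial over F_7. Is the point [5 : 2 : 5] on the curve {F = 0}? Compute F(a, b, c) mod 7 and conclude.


F(5,2,5) ≡ 0 (mod 7); P is on the curve.

Evaluate F(5, 2, 5) term-by-term (mod 7).
  2*X**3 ↦ 2·125·1·1 = 250
  -X**2*Y ↦ -1·25·2·1 = -50
  -X**2*Z ↦ -1·25·1·5 = -125
  -X*Y**2 ↦ -1·5·4·1 = -20
  -X*Y*Z ↦ -1·5·2·5 = -50
  -2*X*Z**2 ↦ -2·5·1·25 = -250
  -3*Y**3 ↦ -3·1·8·1 = -24
  3*Y**2*Z ↦ 3·1·4·5 = 60
  3*Y*Z**2 ↦ 3·1·2·25 = 150
  -3*Z**3 ↦ -3·1·1·125 = -375
Sum: F(5, 2, 5) = (250) + (-50) + (-125) + (-20) + (-50) + (-250) + (-24) + (60) + (150) + (-375) = -434.
Reducing mod 7: -434 ≡ 0 (mod 7).
Since F(a, b, c) ≡ 0 (mod 7), P lies on the curve.


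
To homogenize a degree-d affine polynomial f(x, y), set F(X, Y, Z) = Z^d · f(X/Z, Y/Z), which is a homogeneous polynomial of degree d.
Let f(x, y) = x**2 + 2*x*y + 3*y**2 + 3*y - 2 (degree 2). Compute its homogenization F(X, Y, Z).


F(X, Y, Z) = X**2 + 2*X*Y + 3*Y**2 + 3*Y*Z - 2*Z**2

deg(f) = 2.
Substitute x = X/Z, y = Y/Z into f, then multiply by Z^2.
  monomial 1·x^2·y^0 ↦ 1·X^2·Y^0·Z^0.
  monomial 2·x^1·y^1 ↦ 2·X^1·Y^1·Z^0.
  monomial 3·x^0·y^2 ↦ 3·X^0·Y^2·Z^0.
  monomial 3·x^0·y^1 ↦ 3·X^0·Y^1·Z^1.
  monomial -2·x^0·y^0 ↦ -2·X^0·Y^0·Z^2.
Collecting: F(X, Y, Z) = X**2 + 2*X*Y + 3*Y**2 + 3*Y*Z - 2*Z**2.


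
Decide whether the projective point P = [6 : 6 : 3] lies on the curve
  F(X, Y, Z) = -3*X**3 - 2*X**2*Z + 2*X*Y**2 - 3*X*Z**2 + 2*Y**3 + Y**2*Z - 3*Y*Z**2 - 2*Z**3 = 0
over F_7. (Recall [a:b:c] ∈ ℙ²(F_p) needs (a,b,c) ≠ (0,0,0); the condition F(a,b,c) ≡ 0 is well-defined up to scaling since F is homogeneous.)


F(6,6,3) ≡ 3 (mod 7); P is NOT on the curve.

Evaluate F(6, 6, 3) term-by-term (mod 7).
  -3*X**3 ↦ -3·216·1·1 = -648
  -2*X**2*Z ↦ -2·36·1·3 = -216
  2*X*Y**2 ↦ 2·6·36·1 = 432
  -3*X*Z**2 ↦ -3·6·1·9 = -162
  2*Y**3 ↦ 2·1·216·1 = 432
  Y**2*Z ↦ 1·1·36·3 = 108
  -3*Y*Z**2 ↦ -3·1·6·9 = -162
  -2*Z**3 ↦ -2·1·1·27 = -54
Sum: F(6, 6, 3) = (-648) + (-216) + (432) + (-162) + (432) + (108) + (-162) + (-54) = -270.
Reducing mod 7: -270 ≡ 3 (mod 7).
Since F(a, b, c) ≡ 3 ≠ 0 (mod 7), P does NOT lie on the curve.


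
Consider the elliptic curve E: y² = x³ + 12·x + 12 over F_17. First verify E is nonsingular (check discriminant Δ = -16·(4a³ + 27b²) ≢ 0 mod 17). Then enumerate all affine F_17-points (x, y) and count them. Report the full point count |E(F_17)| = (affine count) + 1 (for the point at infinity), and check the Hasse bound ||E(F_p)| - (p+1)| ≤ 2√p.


Affine points = {(1, 5), (1, 12), (8, 5), (8, 12), (9, 4), (9, 13), (11, 8), (11, 9), (13, 6), (13, 11), (14, 0), (16, 4), (16, 13)}; affine count = 13; |E(F_17)| = 14.

Discriminant check: Δ ∝ 4a³ + 27b² = 4·12³ + 27·12² = 4·1728 + 27·144 ≡ 5 (mod 17). Nonzero ⇒ E is nonsingular.
For each x ∈ F_17, compute rhs = x³ + 12·x + 12 mod 17, then count y ∈ F_17 with y² ≡ rhs.
  x = 0: rhs = 12, matching y values: none (0 points).
  x = 1: rhs = 8, matching y values: 5, 12 (2 points).
  x = 2: rhs = 10, matching y values: none (0 points).
  x = 3: rhs = 7, matching y values: none (0 points).
  x = 4: rhs = 5, matching y values: none (0 points).
  x = 5: rhs = 10, matching y values: none (0 points).
  x = 6: rhs = 11, matching y values: none (0 points).
  x = 7: rhs = 14, matching y values: none (0 points).
  x = 8: rhs = 8, matching y values: 5, 12 (2 points).
  x = 9: rhs = 16, matching y values: 4, 13 (2 points).
  x = 10: rhs = 10, matching y values: none (0 points).
  x = 11: rhs = 13, matching y values: 8, 9 (2 points).
  x = 12: rhs = 14, matching y values: none (0 points).
  x = 13: rhs = 2, matching y values: 6, 11 (2 points).
  x = 14: rhs = 0, matching y values: 0 (1 points).
  x = 15: rhs = 14, matching y values: none (0 points).
  x = 16: rhs = 16, matching y values: 4, 13 (2 points).
Total affine count: 13.
Full point count |E(F_17)| = 13 + 1 = 14.
Hasse bound: |14 − (17+1)| = |-4| = 4 ≤ 2√17 ≈ 8.2462 ✓.


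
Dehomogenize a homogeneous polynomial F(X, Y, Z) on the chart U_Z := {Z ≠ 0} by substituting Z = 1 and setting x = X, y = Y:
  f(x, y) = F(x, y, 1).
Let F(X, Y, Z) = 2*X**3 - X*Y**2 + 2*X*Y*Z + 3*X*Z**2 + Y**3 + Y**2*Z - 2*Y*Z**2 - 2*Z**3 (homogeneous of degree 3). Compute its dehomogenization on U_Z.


f(x, y) = 2*x**3 - x*y**2 + 2*x*y + 3*x + y**3 + y**2 - 2*y - 2

On U_Z we set Z = 1. Each monomial c·X^i·Y^j·Z^k in F becomes c·x^i·y^j·1^k = c·x^i·y^j.
Substituting Z = 1: F(X, Y, 1) = 2*x**3 - x*y**2 + 2*x*y + 3*x + y**3 + y**2 - 2*y - 2.
Note: deg(f) ≤ deg(F) = 3; strict inequality happens when F is divisible by Z (lost terms).


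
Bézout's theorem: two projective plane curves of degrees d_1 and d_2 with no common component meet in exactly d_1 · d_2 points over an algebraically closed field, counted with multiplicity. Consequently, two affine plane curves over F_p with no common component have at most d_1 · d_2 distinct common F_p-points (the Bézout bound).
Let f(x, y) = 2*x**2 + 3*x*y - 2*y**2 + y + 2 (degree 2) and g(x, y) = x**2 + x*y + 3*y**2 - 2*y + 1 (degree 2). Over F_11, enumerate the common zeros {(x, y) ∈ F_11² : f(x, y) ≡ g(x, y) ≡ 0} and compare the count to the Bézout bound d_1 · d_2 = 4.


Common zeros: {(8, 3)}; count = 1; Bézout bound = 4.

deg(f) = 2, deg(g) = 2, so Bézout bound = 4.
Scan x ∈ F_11. For each x, list the y ∈ F_11 with f(x, y) ≡ 0 and those with g(x, y) ≡ 0 (mod 11); the common zeros in that column are the intersection.
  x = 0: f ≡ 0 at y ∈ ∅; g ≡ 0 at y ∈ {3, 5}; common: ∅.
  x = 1: f ≡ 0 at y ∈ {6, 7}; g ≡ 0 at y ∈ ∅; common: ∅.
  x = 2: f ≡ 0 at y ∈ ∅; g ≡ 0 at y ∈ ∅; common: ∅.
  x = 3: f ≡ 0 at y ∈ ∅; g ≡ 0 at y ∈ ∅; common: ∅.
  x = 4: f ≡ 0 at y ∈ {3, 9}; g ≡ 0 at y ∈ {1, 2}; common: ∅.
  x = 5: f ≡ 0 at y ∈ {1, 7}; g ≡ 0 at y ∈ {2, 8}; common: ∅.
  x = 6: f ≡ 0 at y ∈ ∅; g ≡ 0 at y ∈ {1, 5}; common: ∅.
  x = 7: f ≡ 0 at y ∈ ∅; g ≡ 0 at y ∈ ∅; common: ∅.
  x = 8: f ≡ 0 at y ∈ {3, 4}; g ≡ 0 at y ∈ {3, 6}; common: {3}.
  x = 9: f ≡ 0 at y ∈ ∅; g ≡ 0 at y ∈ {8}; common: ∅.
  x = 10: f ≡ 0 at y ∈ {1, 9}; g ≡ 0 at y ∈ ∅; common: ∅.
Collecting: common zeros = {(8, 3)}, so the count is 1.
Comparison with the Bézout bound: 1 ≤ 4 = deg(f)·deg(g), as expected for curves with no common component (the affine F_11-count falls short of the bound because intersections may lie at infinity, over extension fields, or carry multiplicity).


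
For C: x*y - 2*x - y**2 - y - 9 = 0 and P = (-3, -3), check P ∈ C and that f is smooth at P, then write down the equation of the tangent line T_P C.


Tangent line at P: -5*x + 2*y - 9 = 0.

Step 1: f(-3, -3) = 0, so P lies on C.
Step 2: partial derivatives
  f_x(x, y) = y - 2, f_y(x, y) = x - 2*y - 1.
  f_x(P) = -5, f_y(P) = 2 (gradient nonzero, so P is smooth).
Step 3: tangent line at P: -5·(x − -3) + 2·(y − -3) = 0.
Expanding: -5*x + 2*y - 9 = 0.


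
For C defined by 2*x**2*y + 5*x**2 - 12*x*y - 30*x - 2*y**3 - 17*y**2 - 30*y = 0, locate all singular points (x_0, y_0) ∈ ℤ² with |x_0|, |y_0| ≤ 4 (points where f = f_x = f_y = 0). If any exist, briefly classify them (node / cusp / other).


Singular points: {(3, -3)}; classification: node.

Compute partial derivatives:
  f_x = 4*x*y + 10*x - 12*y - 30.
  f_y = 2*x**2 - 12*x - 6*y**2 - 34*y - 30.
Scan x_0 ∈ {−4, ..., 4}. For each x_0, f_y(x_0, y) is a polynomial in y; find its integer roots y ∈ {−4, ..., 4}, then test f_x and f at those candidates.
  x = -4: f_y(-4, y) = -6*y**2 - 34*y + 50; no integer root y with |y| ≤ 4.
  x = -3: f_y(-3, y) = -6*y**2 - 34*y + 24; no integer root y with |y| ≤ 4.
  x = -2: f_y(-2, y) = -6*y**2 - 34*y + 2; no integer root y with |y| ≤ 4.
  x = -1: f_y(-1, y) = -6*y**2 - 34*y - 16; no integer root y with |y| ≤ 4.
  x = 0: f_y(0, y) = -6*y**2 - 34*y - 30; no integer root y with |y| ≤ 4.
  x = 1: f_y(1, y) = -6*y**2 - 34*y - 40; vanishes at y ∈ {-4}. (1, -4): f_x = 12 ≠ 0.
  x = 2: f_y(2, y) = -6*y**2 - 34*y - 46; no integer root y with |y| ≤ 4.
  x = 3: f_y(3, y) = -6*y**2 - 34*y - 48; vanishes at y ∈ {-3}. (3, -3): f_x = 0, f = 0 — SINGULAR.
  x = 4: f_y(4, y) = -6*y**2 - 34*y - 46; no integer root y with |y| ≤ 4.
Only singular point on the grid: (3, -3).
Classify: substitute x = 3 + u, y = -3 + v and expand: f = 2*u**2*v - u**2 - 2*v**3 + v**2.
No constant or linear terms (consistent with a singular point). Quadratic part: -u**2 + v**2. Cubic part: 2*u**2*v - 2*v**3.
The quadratic part v**2 - u**2 = (v − u)(v + u) splits into two distinct linear factors, so there are two distinct tangent lines y − -3 = ±(x − 3) — this is a node (ordinary double point).
Classification: node.


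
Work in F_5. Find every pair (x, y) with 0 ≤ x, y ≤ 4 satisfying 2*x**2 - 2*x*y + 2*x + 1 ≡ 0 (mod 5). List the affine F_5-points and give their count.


Affine F_5-points: {(1, 0), (2, 2), (3, 0), (4, 2)}; count = 4.

For each of the 25 pairs (x, y) ∈ F_5², evaluate f(x, y) mod 5. Record the zeros.
  x = 0: [0↦1, 1↦1, 2↦1, 3↦1, 4↦1]  zeros at y ∈ ∅
  x = 1: [0↦0, 1↦3, 2↦1, 3↦4, 4↦2]  zeros at y ∈ {0}
  x = 2: [0↦3, 1↦4, 2↦0, 3↦1, 4↦2]  zeros at y ∈ {2}
  x = 3: [0↦0, 1↦4, 2↦3, 3↦2, 4↦1]  zeros at y ∈ {0}
  x = 4: [0↦1, 1↦3, 2↦0, 3↦2, 4↦4]  zeros at y ∈ {2}
Collecting zeros: affine points = {(1, 0), (2, 2), (3, 0), (4, 2)}.
Total count |C(F_5)_aff| = 4.
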